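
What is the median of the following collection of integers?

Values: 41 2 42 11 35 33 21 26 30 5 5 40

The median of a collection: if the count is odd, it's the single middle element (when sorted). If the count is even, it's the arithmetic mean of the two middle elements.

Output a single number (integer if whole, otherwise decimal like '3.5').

Step 1: insert 41 -> lo=[41] (size 1, max 41) hi=[] (size 0) -> median=41
Step 2: insert 2 -> lo=[2] (size 1, max 2) hi=[41] (size 1, min 41) -> median=21.5
Step 3: insert 42 -> lo=[2, 41] (size 2, max 41) hi=[42] (size 1, min 42) -> median=41
Step 4: insert 11 -> lo=[2, 11] (size 2, max 11) hi=[41, 42] (size 2, min 41) -> median=26
Step 5: insert 35 -> lo=[2, 11, 35] (size 3, max 35) hi=[41, 42] (size 2, min 41) -> median=35
Step 6: insert 33 -> lo=[2, 11, 33] (size 3, max 33) hi=[35, 41, 42] (size 3, min 35) -> median=34
Step 7: insert 21 -> lo=[2, 11, 21, 33] (size 4, max 33) hi=[35, 41, 42] (size 3, min 35) -> median=33
Step 8: insert 26 -> lo=[2, 11, 21, 26] (size 4, max 26) hi=[33, 35, 41, 42] (size 4, min 33) -> median=29.5
Step 9: insert 30 -> lo=[2, 11, 21, 26, 30] (size 5, max 30) hi=[33, 35, 41, 42] (size 4, min 33) -> median=30
Step 10: insert 5 -> lo=[2, 5, 11, 21, 26] (size 5, max 26) hi=[30, 33, 35, 41, 42] (size 5, min 30) -> median=28
Step 11: insert 5 -> lo=[2, 5, 5, 11, 21, 26] (size 6, max 26) hi=[30, 33, 35, 41, 42] (size 5, min 30) -> median=26
Step 12: insert 40 -> lo=[2, 5, 5, 11, 21, 26] (size 6, max 26) hi=[30, 33, 35, 40, 41, 42] (size 6, min 30) -> median=28

Answer: 28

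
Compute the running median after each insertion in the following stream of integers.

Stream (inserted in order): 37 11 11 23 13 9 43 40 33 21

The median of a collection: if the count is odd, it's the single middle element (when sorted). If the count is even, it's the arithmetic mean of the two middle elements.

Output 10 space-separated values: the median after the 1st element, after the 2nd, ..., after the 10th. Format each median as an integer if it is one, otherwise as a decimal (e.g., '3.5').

Step 1: insert 37 -> lo=[37] (size 1, max 37) hi=[] (size 0) -> median=37
Step 2: insert 11 -> lo=[11] (size 1, max 11) hi=[37] (size 1, min 37) -> median=24
Step 3: insert 11 -> lo=[11, 11] (size 2, max 11) hi=[37] (size 1, min 37) -> median=11
Step 4: insert 23 -> lo=[11, 11] (size 2, max 11) hi=[23, 37] (size 2, min 23) -> median=17
Step 5: insert 13 -> lo=[11, 11, 13] (size 3, max 13) hi=[23, 37] (size 2, min 23) -> median=13
Step 6: insert 9 -> lo=[9, 11, 11] (size 3, max 11) hi=[13, 23, 37] (size 3, min 13) -> median=12
Step 7: insert 43 -> lo=[9, 11, 11, 13] (size 4, max 13) hi=[23, 37, 43] (size 3, min 23) -> median=13
Step 8: insert 40 -> lo=[9, 11, 11, 13] (size 4, max 13) hi=[23, 37, 40, 43] (size 4, min 23) -> median=18
Step 9: insert 33 -> lo=[9, 11, 11, 13, 23] (size 5, max 23) hi=[33, 37, 40, 43] (size 4, min 33) -> median=23
Step 10: insert 21 -> lo=[9, 11, 11, 13, 21] (size 5, max 21) hi=[23, 33, 37, 40, 43] (size 5, min 23) -> median=22

Answer: 37 24 11 17 13 12 13 18 23 22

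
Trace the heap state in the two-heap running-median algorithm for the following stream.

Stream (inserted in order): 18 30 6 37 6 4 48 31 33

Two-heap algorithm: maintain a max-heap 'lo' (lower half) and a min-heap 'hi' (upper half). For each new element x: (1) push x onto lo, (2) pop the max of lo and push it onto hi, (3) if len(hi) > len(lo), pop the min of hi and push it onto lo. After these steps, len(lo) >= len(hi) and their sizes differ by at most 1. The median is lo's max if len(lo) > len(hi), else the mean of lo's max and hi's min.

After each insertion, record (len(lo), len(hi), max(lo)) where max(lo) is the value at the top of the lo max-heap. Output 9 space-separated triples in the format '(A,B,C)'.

Answer: (1,0,18) (1,1,18) (2,1,18) (2,2,18) (3,2,18) (3,3,6) (4,3,18) (4,4,18) (5,4,30)

Derivation:
Step 1: insert 18 -> lo=[18] hi=[] -> (len(lo)=1, len(hi)=0, max(lo)=18)
Step 2: insert 30 -> lo=[18] hi=[30] -> (len(lo)=1, len(hi)=1, max(lo)=18)
Step 3: insert 6 -> lo=[6, 18] hi=[30] -> (len(lo)=2, len(hi)=1, max(lo)=18)
Step 4: insert 37 -> lo=[6, 18] hi=[30, 37] -> (len(lo)=2, len(hi)=2, max(lo)=18)
Step 5: insert 6 -> lo=[6, 6, 18] hi=[30, 37] -> (len(lo)=3, len(hi)=2, max(lo)=18)
Step 6: insert 4 -> lo=[4, 6, 6] hi=[18, 30, 37] -> (len(lo)=3, len(hi)=3, max(lo)=6)
Step 7: insert 48 -> lo=[4, 6, 6, 18] hi=[30, 37, 48] -> (len(lo)=4, len(hi)=3, max(lo)=18)
Step 8: insert 31 -> lo=[4, 6, 6, 18] hi=[30, 31, 37, 48] -> (len(lo)=4, len(hi)=4, max(lo)=18)
Step 9: insert 33 -> lo=[4, 6, 6, 18, 30] hi=[31, 33, 37, 48] -> (len(lo)=5, len(hi)=4, max(lo)=30)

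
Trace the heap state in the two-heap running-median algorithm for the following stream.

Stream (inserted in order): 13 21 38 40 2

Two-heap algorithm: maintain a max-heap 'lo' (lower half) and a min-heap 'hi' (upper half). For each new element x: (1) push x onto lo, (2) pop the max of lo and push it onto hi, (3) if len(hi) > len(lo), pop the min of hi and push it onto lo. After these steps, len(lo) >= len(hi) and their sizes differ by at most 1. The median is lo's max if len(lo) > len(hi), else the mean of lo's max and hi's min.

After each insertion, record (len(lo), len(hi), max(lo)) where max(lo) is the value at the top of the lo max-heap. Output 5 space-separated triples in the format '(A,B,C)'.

Answer: (1,0,13) (1,1,13) (2,1,21) (2,2,21) (3,2,21)

Derivation:
Step 1: insert 13 -> lo=[13] hi=[] -> (len(lo)=1, len(hi)=0, max(lo)=13)
Step 2: insert 21 -> lo=[13] hi=[21] -> (len(lo)=1, len(hi)=1, max(lo)=13)
Step 3: insert 38 -> lo=[13, 21] hi=[38] -> (len(lo)=2, len(hi)=1, max(lo)=21)
Step 4: insert 40 -> lo=[13, 21] hi=[38, 40] -> (len(lo)=2, len(hi)=2, max(lo)=21)
Step 5: insert 2 -> lo=[2, 13, 21] hi=[38, 40] -> (len(lo)=3, len(hi)=2, max(lo)=21)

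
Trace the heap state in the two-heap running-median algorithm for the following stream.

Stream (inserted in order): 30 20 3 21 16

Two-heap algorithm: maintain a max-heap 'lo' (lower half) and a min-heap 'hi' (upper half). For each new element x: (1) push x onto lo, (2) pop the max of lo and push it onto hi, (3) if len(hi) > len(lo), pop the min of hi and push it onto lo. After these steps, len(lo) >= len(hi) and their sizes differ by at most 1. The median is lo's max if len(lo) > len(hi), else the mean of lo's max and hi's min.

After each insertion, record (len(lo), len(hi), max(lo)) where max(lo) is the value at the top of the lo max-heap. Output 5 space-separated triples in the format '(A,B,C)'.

Step 1: insert 30 -> lo=[30] hi=[] -> (len(lo)=1, len(hi)=0, max(lo)=30)
Step 2: insert 20 -> lo=[20] hi=[30] -> (len(lo)=1, len(hi)=1, max(lo)=20)
Step 3: insert 3 -> lo=[3, 20] hi=[30] -> (len(lo)=2, len(hi)=1, max(lo)=20)
Step 4: insert 21 -> lo=[3, 20] hi=[21, 30] -> (len(lo)=2, len(hi)=2, max(lo)=20)
Step 5: insert 16 -> lo=[3, 16, 20] hi=[21, 30] -> (len(lo)=3, len(hi)=2, max(lo)=20)

Answer: (1,0,30) (1,1,20) (2,1,20) (2,2,20) (3,2,20)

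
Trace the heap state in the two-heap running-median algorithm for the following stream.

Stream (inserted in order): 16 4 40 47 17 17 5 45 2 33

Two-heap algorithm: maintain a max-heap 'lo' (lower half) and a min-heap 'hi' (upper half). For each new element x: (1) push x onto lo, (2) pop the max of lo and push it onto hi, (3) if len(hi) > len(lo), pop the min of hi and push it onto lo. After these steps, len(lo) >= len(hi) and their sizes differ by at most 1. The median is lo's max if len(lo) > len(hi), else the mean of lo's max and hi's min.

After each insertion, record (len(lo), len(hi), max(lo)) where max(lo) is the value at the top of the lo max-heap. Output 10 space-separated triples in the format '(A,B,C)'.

Answer: (1,0,16) (1,1,4) (2,1,16) (2,2,16) (3,2,17) (3,3,17) (4,3,17) (4,4,17) (5,4,17) (5,5,17)

Derivation:
Step 1: insert 16 -> lo=[16] hi=[] -> (len(lo)=1, len(hi)=0, max(lo)=16)
Step 2: insert 4 -> lo=[4] hi=[16] -> (len(lo)=1, len(hi)=1, max(lo)=4)
Step 3: insert 40 -> lo=[4, 16] hi=[40] -> (len(lo)=2, len(hi)=1, max(lo)=16)
Step 4: insert 47 -> lo=[4, 16] hi=[40, 47] -> (len(lo)=2, len(hi)=2, max(lo)=16)
Step 5: insert 17 -> lo=[4, 16, 17] hi=[40, 47] -> (len(lo)=3, len(hi)=2, max(lo)=17)
Step 6: insert 17 -> lo=[4, 16, 17] hi=[17, 40, 47] -> (len(lo)=3, len(hi)=3, max(lo)=17)
Step 7: insert 5 -> lo=[4, 5, 16, 17] hi=[17, 40, 47] -> (len(lo)=4, len(hi)=3, max(lo)=17)
Step 8: insert 45 -> lo=[4, 5, 16, 17] hi=[17, 40, 45, 47] -> (len(lo)=4, len(hi)=4, max(lo)=17)
Step 9: insert 2 -> lo=[2, 4, 5, 16, 17] hi=[17, 40, 45, 47] -> (len(lo)=5, len(hi)=4, max(lo)=17)
Step 10: insert 33 -> lo=[2, 4, 5, 16, 17] hi=[17, 33, 40, 45, 47] -> (len(lo)=5, len(hi)=5, max(lo)=17)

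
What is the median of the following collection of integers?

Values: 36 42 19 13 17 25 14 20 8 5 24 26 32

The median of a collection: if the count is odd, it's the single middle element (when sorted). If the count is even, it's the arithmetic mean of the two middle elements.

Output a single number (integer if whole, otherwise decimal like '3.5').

Step 1: insert 36 -> lo=[36] (size 1, max 36) hi=[] (size 0) -> median=36
Step 2: insert 42 -> lo=[36] (size 1, max 36) hi=[42] (size 1, min 42) -> median=39
Step 3: insert 19 -> lo=[19, 36] (size 2, max 36) hi=[42] (size 1, min 42) -> median=36
Step 4: insert 13 -> lo=[13, 19] (size 2, max 19) hi=[36, 42] (size 2, min 36) -> median=27.5
Step 5: insert 17 -> lo=[13, 17, 19] (size 3, max 19) hi=[36, 42] (size 2, min 36) -> median=19
Step 6: insert 25 -> lo=[13, 17, 19] (size 3, max 19) hi=[25, 36, 42] (size 3, min 25) -> median=22
Step 7: insert 14 -> lo=[13, 14, 17, 19] (size 4, max 19) hi=[25, 36, 42] (size 3, min 25) -> median=19
Step 8: insert 20 -> lo=[13, 14, 17, 19] (size 4, max 19) hi=[20, 25, 36, 42] (size 4, min 20) -> median=19.5
Step 9: insert 8 -> lo=[8, 13, 14, 17, 19] (size 5, max 19) hi=[20, 25, 36, 42] (size 4, min 20) -> median=19
Step 10: insert 5 -> lo=[5, 8, 13, 14, 17] (size 5, max 17) hi=[19, 20, 25, 36, 42] (size 5, min 19) -> median=18
Step 11: insert 24 -> lo=[5, 8, 13, 14, 17, 19] (size 6, max 19) hi=[20, 24, 25, 36, 42] (size 5, min 20) -> median=19
Step 12: insert 26 -> lo=[5, 8, 13, 14, 17, 19] (size 6, max 19) hi=[20, 24, 25, 26, 36, 42] (size 6, min 20) -> median=19.5
Step 13: insert 32 -> lo=[5, 8, 13, 14, 17, 19, 20] (size 7, max 20) hi=[24, 25, 26, 32, 36, 42] (size 6, min 24) -> median=20

Answer: 20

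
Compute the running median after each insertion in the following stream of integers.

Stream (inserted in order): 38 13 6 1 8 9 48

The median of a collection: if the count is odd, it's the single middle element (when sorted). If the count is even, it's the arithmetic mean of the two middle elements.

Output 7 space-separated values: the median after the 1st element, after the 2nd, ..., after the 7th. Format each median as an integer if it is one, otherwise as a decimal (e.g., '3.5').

Answer: 38 25.5 13 9.5 8 8.5 9

Derivation:
Step 1: insert 38 -> lo=[38] (size 1, max 38) hi=[] (size 0) -> median=38
Step 2: insert 13 -> lo=[13] (size 1, max 13) hi=[38] (size 1, min 38) -> median=25.5
Step 3: insert 6 -> lo=[6, 13] (size 2, max 13) hi=[38] (size 1, min 38) -> median=13
Step 4: insert 1 -> lo=[1, 6] (size 2, max 6) hi=[13, 38] (size 2, min 13) -> median=9.5
Step 5: insert 8 -> lo=[1, 6, 8] (size 3, max 8) hi=[13, 38] (size 2, min 13) -> median=8
Step 6: insert 9 -> lo=[1, 6, 8] (size 3, max 8) hi=[9, 13, 38] (size 3, min 9) -> median=8.5
Step 7: insert 48 -> lo=[1, 6, 8, 9] (size 4, max 9) hi=[13, 38, 48] (size 3, min 13) -> median=9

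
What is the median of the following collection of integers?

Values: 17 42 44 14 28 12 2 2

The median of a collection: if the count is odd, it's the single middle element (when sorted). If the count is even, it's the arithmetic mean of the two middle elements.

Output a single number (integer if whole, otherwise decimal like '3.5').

Answer: 15.5

Derivation:
Step 1: insert 17 -> lo=[17] (size 1, max 17) hi=[] (size 0) -> median=17
Step 2: insert 42 -> lo=[17] (size 1, max 17) hi=[42] (size 1, min 42) -> median=29.5
Step 3: insert 44 -> lo=[17, 42] (size 2, max 42) hi=[44] (size 1, min 44) -> median=42
Step 4: insert 14 -> lo=[14, 17] (size 2, max 17) hi=[42, 44] (size 2, min 42) -> median=29.5
Step 5: insert 28 -> lo=[14, 17, 28] (size 3, max 28) hi=[42, 44] (size 2, min 42) -> median=28
Step 6: insert 12 -> lo=[12, 14, 17] (size 3, max 17) hi=[28, 42, 44] (size 3, min 28) -> median=22.5
Step 7: insert 2 -> lo=[2, 12, 14, 17] (size 4, max 17) hi=[28, 42, 44] (size 3, min 28) -> median=17
Step 8: insert 2 -> lo=[2, 2, 12, 14] (size 4, max 14) hi=[17, 28, 42, 44] (size 4, min 17) -> median=15.5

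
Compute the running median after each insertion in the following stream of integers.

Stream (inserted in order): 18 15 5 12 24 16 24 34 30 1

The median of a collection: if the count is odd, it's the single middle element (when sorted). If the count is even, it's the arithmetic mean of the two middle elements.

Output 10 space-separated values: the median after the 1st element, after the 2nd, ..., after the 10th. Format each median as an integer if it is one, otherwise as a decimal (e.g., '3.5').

Answer: 18 16.5 15 13.5 15 15.5 16 17 18 17

Derivation:
Step 1: insert 18 -> lo=[18] (size 1, max 18) hi=[] (size 0) -> median=18
Step 2: insert 15 -> lo=[15] (size 1, max 15) hi=[18] (size 1, min 18) -> median=16.5
Step 3: insert 5 -> lo=[5, 15] (size 2, max 15) hi=[18] (size 1, min 18) -> median=15
Step 4: insert 12 -> lo=[5, 12] (size 2, max 12) hi=[15, 18] (size 2, min 15) -> median=13.5
Step 5: insert 24 -> lo=[5, 12, 15] (size 3, max 15) hi=[18, 24] (size 2, min 18) -> median=15
Step 6: insert 16 -> lo=[5, 12, 15] (size 3, max 15) hi=[16, 18, 24] (size 3, min 16) -> median=15.5
Step 7: insert 24 -> lo=[5, 12, 15, 16] (size 4, max 16) hi=[18, 24, 24] (size 3, min 18) -> median=16
Step 8: insert 34 -> lo=[5, 12, 15, 16] (size 4, max 16) hi=[18, 24, 24, 34] (size 4, min 18) -> median=17
Step 9: insert 30 -> lo=[5, 12, 15, 16, 18] (size 5, max 18) hi=[24, 24, 30, 34] (size 4, min 24) -> median=18
Step 10: insert 1 -> lo=[1, 5, 12, 15, 16] (size 5, max 16) hi=[18, 24, 24, 30, 34] (size 5, min 18) -> median=17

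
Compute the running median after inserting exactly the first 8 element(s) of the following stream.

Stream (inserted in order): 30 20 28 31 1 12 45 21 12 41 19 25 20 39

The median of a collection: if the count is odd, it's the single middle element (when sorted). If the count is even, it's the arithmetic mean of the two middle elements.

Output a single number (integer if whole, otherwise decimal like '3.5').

Step 1: insert 30 -> lo=[30] (size 1, max 30) hi=[] (size 0) -> median=30
Step 2: insert 20 -> lo=[20] (size 1, max 20) hi=[30] (size 1, min 30) -> median=25
Step 3: insert 28 -> lo=[20, 28] (size 2, max 28) hi=[30] (size 1, min 30) -> median=28
Step 4: insert 31 -> lo=[20, 28] (size 2, max 28) hi=[30, 31] (size 2, min 30) -> median=29
Step 5: insert 1 -> lo=[1, 20, 28] (size 3, max 28) hi=[30, 31] (size 2, min 30) -> median=28
Step 6: insert 12 -> lo=[1, 12, 20] (size 3, max 20) hi=[28, 30, 31] (size 3, min 28) -> median=24
Step 7: insert 45 -> lo=[1, 12, 20, 28] (size 4, max 28) hi=[30, 31, 45] (size 3, min 30) -> median=28
Step 8: insert 21 -> lo=[1, 12, 20, 21] (size 4, max 21) hi=[28, 30, 31, 45] (size 4, min 28) -> median=24.5

Answer: 24.5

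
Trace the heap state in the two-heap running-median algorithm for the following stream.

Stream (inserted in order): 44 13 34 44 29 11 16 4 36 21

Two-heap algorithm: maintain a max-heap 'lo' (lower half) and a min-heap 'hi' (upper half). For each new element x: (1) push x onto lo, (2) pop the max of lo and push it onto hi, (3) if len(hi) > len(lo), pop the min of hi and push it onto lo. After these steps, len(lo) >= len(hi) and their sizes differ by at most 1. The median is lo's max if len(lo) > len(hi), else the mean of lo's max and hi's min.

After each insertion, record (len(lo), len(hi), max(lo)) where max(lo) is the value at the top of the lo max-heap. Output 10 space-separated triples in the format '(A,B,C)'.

Answer: (1,0,44) (1,1,13) (2,1,34) (2,2,34) (3,2,34) (3,3,29) (4,3,29) (4,4,16) (5,4,29) (5,5,21)

Derivation:
Step 1: insert 44 -> lo=[44] hi=[] -> (len(lo)=1, len(hi)=0, max(lo)=44)
Step 2: insert 13 -> lo=[13] hi=[44] -> (len(lo)=1, len(hi)=1, max(lo)=13)
Step 3: insert 34 -> lo=[13, 34] hi=[44] -> (len(lo)=2, len(hi)=1, max(lo)=34)
Step 4: insert 44 -> lo=[13, 34] hi=[44, 44] -> (len(lo)=2, len(hi)=2, max(lo)=34)
Step 5: insert 29 -> lo=[13, 29, 34] hi=[44, 44] -> (len(lo)=3, len(hi)=2, max(lo)=34)
Step 6: insert 11 -> lo=[11, 13, 29] hi=[34, 44, 44] -> (len(lo)=3, len(hi)=3, max(lo)=29)
Step 7: insert 16 -> lo=[11, 13, 16, 29] hi=[34, 44, 44] -> (len(lo)=4, len(hi)=3, max(lo)=29)
Step 8: insert 4 -> lo=[4, 11, 13, 16] hi=[29, 34, 44, 44] -> (len(lo)=4, len(hi)=4, max(lo)=16)
Step 9: insert 36 -> lo=[4, 11, 13, 16, 29] hi=[34, 36, 44, 44] -> (len(lo)=5, len(hi)=4, max(lo)=29)
Step 10: insert 21 -> lo=[4, 11, 13, 16, 21] hi=[29, 34, 36, 44, 44] -> (len(lo)=5, len(hi)=5, max(lo)=21)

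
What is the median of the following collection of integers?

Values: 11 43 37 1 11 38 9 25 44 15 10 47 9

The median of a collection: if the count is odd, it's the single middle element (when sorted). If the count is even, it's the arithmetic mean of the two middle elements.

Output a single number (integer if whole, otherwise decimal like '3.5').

Answer: 15

Derivation:
Step 1: insert 11 -> lo=[11] (size 1, max 11) hi=[] (size 0) -> median=11
Step 2: insert 43 -> lo=[11] (size 1, max 11) hi=[43] (size 1, min 43) -> median=27
Step 3: insert 37 -> lo=[11, 37] (size 2, max 37) hi=[43] (size 1, min 43) -> median=37
Step 4: insert 1 -> lo=[1, 11] (size 2, max 11) hi=[37, 43] (size 2, min 37) -> median=24
Step 5: insert 11 -> lo=[1, 11, 11] (size 3, max 11) hi=[37, 43] (size 2, min 37) -> median=11
Step 6: insert 38 -> lo=[1, 11, 11] (size 3, max 11) hi=[37, 38, 43] (size 3, min 37) -> median=24
Step 7: insert 9 -> lo=[1, 9, 11, 11] (size 4, max 11) hi=[37, 38, 43] (size 3, min 37) -> median=11
Step 8: insert 25 -> lo=[1, 9, 11, 11] (size 4, max 11) hi=[25, 37, 38, 43] (size 4, min 25) -> median=18
Step 9: insert 44 -> lo=[1, 9, 11, 11, 25] (size 5, max 25) hi=[37, 38, 43, 44] (size 4, min 37) -> median=25
Step 10: insert 15 -> lo=[1, 9, 11, 11, 15] (size 5, max 15) hi=[25, 37, 38, 43, 44] (size 5, min 25) -> median=20
Step 11: insert 10 -> lo=[1, 9, 10, 11, 11, 15] (size 6, max 15) hi=[25, 37, 38, 43, 44] (size 5, min 25) -> median=15
Step 12: insert 47 -> lo=[1, 9, 10, 11, 11, 15] (size 6, max 15) hi=[25, 37, 38, 43, 44, 47] (size 6, min 25) -> median=20
Step 13: insert 9 -> lo=[1, 9, 9, 10, 11, 11, 15] (size 7, max 15) hi=[25, 37, 38, 43, 44, 47] (size 6, min 25) -> median=15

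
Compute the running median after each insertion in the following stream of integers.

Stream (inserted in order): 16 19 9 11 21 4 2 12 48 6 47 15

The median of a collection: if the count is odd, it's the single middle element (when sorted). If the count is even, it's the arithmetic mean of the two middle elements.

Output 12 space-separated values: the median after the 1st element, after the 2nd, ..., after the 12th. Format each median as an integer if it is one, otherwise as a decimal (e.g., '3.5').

Step 1: insert 16 -> lo=[16] (size 1, max 16) hi=[] (size 0) -> median=16
Step 2: insert 19 -> lo=[16] (size 1, max 16) hi=[19] (size 1, min 19) -> median=17.5
Step 3: insert 9 -> lo=[9, 16] (size 2, max 16) hi=[19] (size 1, min 19) -> median=16
Step 4: insert 11 -> lo=[9, 11] (size 2, max 11) hi=[16, 19] (size 2, min 16) -> median=13.5
Step 5: insert 21 -> lo=[9, 11, 16] (size 3, max 16) hi=[19, 21] (size 2, min 19) -> median=16
Step 6: insert 4 -> lo=[4, 9, 11] (size 3, max 11) hi=[16, 19, 21] (size 3, min 16) -> median=13.5
Step 7: insert 2 -> lo=[2, 4, 9, 11] (size 4, max 11) hi=[16, 19, 21] (size 3, min 16) -> median=11
Step 8: insert 12 -> lo=[2, 4, 9, 11] (size 4, max 11) hi=[12, 16, 19, 21] (size 4, min 12) -> median=11.5
Step 9: insert 48 -> lo=[2, 4, 9, 11, 12] (size 5, max 12) hi=[16, 19, 21, 48] (size 4, min 16) -> median=12
Step 10: insert 6 -> lo=[2, 4, 6, 9, 11] (size 5, max 11) hi=[12, 16, 19, 21, 48] (size 5, min 12) -> median=11.5
Step 11: insert 47 -> lo=[2, 4, 6, 9, 11, 12] (size 6, max 12) hi=[16, 19, 21, 47, 48] (size 5, min 16) -> median=12
Step 12: insert 15 -> lo=[2, 4, 6, 9, 11, 12] (size 6, max 12) hi=[15, 16, 19, 21, 47, 48] (size 6, min 15) -> median=13.5

Answer: 16 17.5 16 13.5 16 13.5 11 11.5 12 11.5 12 13.5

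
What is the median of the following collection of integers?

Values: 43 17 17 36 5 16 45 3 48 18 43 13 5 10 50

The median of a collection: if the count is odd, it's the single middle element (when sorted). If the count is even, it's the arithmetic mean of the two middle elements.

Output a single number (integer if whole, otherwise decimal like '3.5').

Step 1: insert 43 -> lo=[43] (size 1, max 43) hi=[] (size 0) -> median=43
Step 2: insert 17 -> lo=[17] (size 1, max 17) hi=[43] (size 1, min 43) -> median=30
Step 3: insert 17 -> lo=[17, 17] (size 2, max 17) hi=[43] (size 1, min 43) -> median=17
Step 4: insert 36 -> lo=[17, 17] (size 2, max 17) hi=[36, 43] (size 2, min 36) -> median=26.5
Step 5: insert 5 -> lo=[5, 17, 17] (size 3, max 17) hi=[36, 43] (size 2, min 36) -> median=17
Step 6: insert 16 -> lo=[5, 16, 17] (size 3, max 17) hi=[17, 36, 43] (size 3, min 17) -> median=17
Step 7: insert 45 -> lo=[5, 16, 17, 17] (size 4, max 17) hi=[36, 43, 45] (size 3, min 36) -> median=17
Step 8: insert 3 -> lo=[3, 5, 16, 17] (size 4, max 17) hi=[17, 36, 43, 45] (size 4, min 17) -> median=17
Step 9: insert 48 -> lo=[3, 5, 16, 17, 17] (size 5, max 17) hi=[36, 43, 45, 48] (size 4, min 36) -> median=17
Step 10: insert 18 -> lo=[3, 5, 16, 17, 17] (size 5, max 17) hi=[18, 36, 43, 45, 48] (size 5, min 18) -> median=17.5
Step 11: insert 43 -> lo=[3, 5, 16, 17, 17, 18] (size 6, max 18) hi=[36, 43, 43, 45, 48] (size 5, min 36) -> median=18
Step 12: insert 13 -> lo=[3, 5, 13, 16, 17, 17] (size 6, max 17) hi=[18, 36, 43, 43, 45, 48] (size 6, min 18) -> median=17.5
Step 13: insert 5 -> lo=[3, 5, 5, 13, 16, 17, 17] (size 7, max 17) hi=[18, 36, 43, 43, 45, 48] (size 6, min 18) -> median=17
Step 14: insert 10 -> lo=[3, 5, 5, 10, 13, 16, 17] (size 7, max 17) hi=[17, 18, 36, 43, 43, 45, 48] (size 7, min 17) -> median=17
Step 15: insert 50 -> lo=[3, 5, 5, 10, 13, 16, 17, 17] (size 8, max 17) hi=[18, 36, 43, 43, 45, 48, 50] (size 7, min 18) -> median=17

Answer: 17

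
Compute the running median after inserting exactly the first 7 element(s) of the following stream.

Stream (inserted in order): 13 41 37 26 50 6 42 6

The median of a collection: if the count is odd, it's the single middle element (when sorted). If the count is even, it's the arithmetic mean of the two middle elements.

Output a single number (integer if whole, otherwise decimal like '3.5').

Step 1: insert 13 -> lo=[13] (size 1, max 13) hi=[] (size 0) -> median=13
Step 2: insert 41 -> lo=[13] (size 1, max 13) hi=[41] (size 1, min 41) -> median=27
Step 3: insert 37 -> lo=[13, 37] (size 2, max 37) hi=[41] (size 1, min 41) -> median=37
Step 4: insert 26 -> lo=[13, 26] (size 2, max 26) hi=[37, 41] (size 2, min 37) -> median=31.5
Step 5: insert 50 -> lo=[13, 26, 37] (size 3, max 37) hi=[41, 50] (size 2, min 41) -> median=37
Step 6: insert 6 -> lo=[6, 13, 26] (size 3, max 26) hi=[37, 41, 50] (size 3, min 37) -> median=31.5
Step 7: insert 42 -> lo=[6, 13, 26, 37] (size 4, max 37) hi=[41, 42, 50] (size 3, min 41) -> median=37

Answer: 37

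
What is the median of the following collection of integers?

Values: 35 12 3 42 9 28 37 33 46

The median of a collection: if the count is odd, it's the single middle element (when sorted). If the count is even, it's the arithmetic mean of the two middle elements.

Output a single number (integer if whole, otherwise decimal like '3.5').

Step 1: insert 35 -> lo=[35] (size 1, max 35) hi=[] (size 0) -> median=35
Step 2: insert 12 -> lo=[12] (size 1, max 12) hi=[35] (size 1, min 35) -> median=23.5
Step 3: insert 3 -> lo=[3, 12] (size 2, max 12) hi=[35] (size 1, min 35) -> median=12
Step 4: insert 42 -> lo=[3, 12] (size 2, max 12) hi=[35, 42] (size 2, min 35) -> median=23.5
Step 5: insert 9 -> lo=[3, 9, 12] (size 3, max 12) hi=[35, 42] (size 2, min 35) -> median=12
Step 6: insert 28 -> lo=[3, 9, 12] (size 3, max 12) hi=[28, 35, 42] (size 3, min 28) -> median=20
Step 7: insert 37 -> lo=[3, 9, 12, 28] (size 4, max 28) hi=[35, 37, 42] (size 3, min 35) -> median=28
Step 8: insert 33 -> lo=[3, 9, 12, 28] (size 4, max 28) hi=[33, 35, 37, 42] (size 4, min 33) -> median=30.5
Step 9: insert 46 -> lo=[3, 9, 12, 28, 33] (size 5, max 33) hi=[35, 37, 42, 46] (size 4, min 35) -> median=33

Answer: 33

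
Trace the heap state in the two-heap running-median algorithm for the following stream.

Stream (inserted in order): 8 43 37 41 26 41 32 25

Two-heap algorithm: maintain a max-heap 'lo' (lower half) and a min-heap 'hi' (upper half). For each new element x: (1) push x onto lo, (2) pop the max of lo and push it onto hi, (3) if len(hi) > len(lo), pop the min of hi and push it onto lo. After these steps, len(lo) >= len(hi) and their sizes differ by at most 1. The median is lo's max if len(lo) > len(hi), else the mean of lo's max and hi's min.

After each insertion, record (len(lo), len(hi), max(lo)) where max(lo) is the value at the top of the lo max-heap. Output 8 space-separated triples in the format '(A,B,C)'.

Answer: (1,0,8) (1,1,8) (2,1,37) (2,2,37) (3,2,37) (3,3,37) (4,3,37) (4,4,32)

Derivation:
Step 1: insert 8 -> lo=[8] hi=[] -> (len(lo)=1, len(hi)=0, max(lo)=8)
Step 2: insert 43 -> lo=[8] hi=[43] -> (len(lo)=1, len(hi)=1, max(lo)=8)
Step 3: insert 37 -> lo=[8, 37] hi=[43] -> (len(lo)=2, len(hi)=1, max(lo)=37)
Step 4: insert 41 -> lo=[8, 37] hi=[41, 43] -> (len(lo)=2, len(hi)=2, max(lo)=37)
Step 5: insert 26 -> lo=[8, 26, 37] hi=[41, 43] -> (len(lo)=3, len(hi)=2, max(lo)=37)
Step 6: insert 41 -> lo=[8, 26, 37] hi=[41, 41, 43] -> (len(lo)=3, len(hi)=3, max(lo)=37)
Step 7: insert 32 -> lo=[8, 26, 32, 37] hi=[41, 41, 43] -> (len(lo)=4, len(hi)=3, max(lo)=37)
Step 8: insert 25 -> lo=[8, 25, 26, 32] hi=[37, 41, 41, 43] -> (len(lo)=4, len(hi)=4, max(lo)=32)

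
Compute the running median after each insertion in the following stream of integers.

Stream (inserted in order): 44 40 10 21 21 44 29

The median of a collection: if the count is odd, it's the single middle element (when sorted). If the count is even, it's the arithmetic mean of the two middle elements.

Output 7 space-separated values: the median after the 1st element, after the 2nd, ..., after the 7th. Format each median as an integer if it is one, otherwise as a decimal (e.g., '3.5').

Step 1: insert 44 -> lo=[44] (size 1, max 44) hi=[] (size 0) -> median=44
Step 2: insert 40 -> lo=[40] (size 1, max 40) hi=[44] (size 1, min 44) -> median=42
Step 3: insert 10 -> lo=[10, 40] (size 2, max 40) hi=[44] (size 1, min 44) -> median=40
Step 4: insert 21 -> lo=[10, 21] (size 2, max 21) hi=[40, 44] (size 2, min 40) -> median=30.5
Step 5: insert 21 -> lo=[10, 21, 21] (size 3, max 21) hi=[40, 44] (size 2, min 40) -> median=21
Step 6: insert 44 -> lo=[10, 21, 21] (size 3, max 21) hi=[40, 44, 44] (size 3, min 40) -> median=30.5
Step 7: insert 29 -> lo=[10, 21, 21, 29] (size 4, max 29) hi=[40, 44, 44] (size 3, min 40) -> median=29

Answer: 44 42 40 30.5 21 30.5 29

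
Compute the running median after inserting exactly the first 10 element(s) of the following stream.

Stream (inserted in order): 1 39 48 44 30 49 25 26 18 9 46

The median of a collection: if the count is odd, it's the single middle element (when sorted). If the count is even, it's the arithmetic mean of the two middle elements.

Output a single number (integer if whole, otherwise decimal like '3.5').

Step 1: insert 1 -> lo=[1] (size 1, max 1) hi=[] (size 0) -> median=1
Step 2: insert 39 -> lo=[1] (size 1, max 1) hi=[39] (size 1, min 39) -> median=20
Step 3: insert 48 -> lo=[1, 39] (size 2, max 39) hi=[48] (size 1, min 48) -> median=39
Step 4: insert 44 -> lo=[1, 39] (size 2, max 39) hi=[44, 48] (size 2, min 44) -> median=41.5
Step 5: insert 30 -> lo=[1, 30, 39] (size 3, max 39) hi=[44, 48] (size 2, min 44) -> median=39
Step 6: insert 49 -> lo=[1, 30, 39] (size 3, max 39) hi=[44, 48, 49] (size 3, min 44) -> median=41.5
Step 7: insert 25 -> lo=[1, 25, 30, 39] (size 4, max 39) hi=[44, 48, 49] (size 3, min 44) -> median=39
Step 8: insert 26 -> lo=[1, 25, 26, 30] (size 4, max 30) hi=[39, 44, 48, 49] (size 4, min 39) -> median=34.5
Step 9: insert 18 -> lo=[1, 18, 25, 26, 30] (size 5, max 30) hi=[39, 44, 48, 49] (size 4, min 39) -> median=30
Step 10: insert 9 -> lo=[1, 9, 18, 25, 26] (size 5, max 26) hi=[30, 39, 44, 48, 49] (size 5, min 30) -> median=28

Answer: 28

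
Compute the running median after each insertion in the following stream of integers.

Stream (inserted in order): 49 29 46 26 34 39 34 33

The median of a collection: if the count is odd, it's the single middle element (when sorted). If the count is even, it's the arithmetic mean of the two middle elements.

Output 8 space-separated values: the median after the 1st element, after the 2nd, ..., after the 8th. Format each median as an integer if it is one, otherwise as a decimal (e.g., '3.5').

Answer: 49 39 46 37.5 34 36.5 34 34

Derivation:
Step 1: insert 49 -> lo=[49] (size 1, max 49) hi=[] (size 0) -> median=49
Step 2: insert 29 -> lo=[29] (size 1, max 29) hi=[49] (size 1, min 49) -> median=39
Step 3: insert 46 -> lo=[29, 46] (size 2, max 46) hi=[49] (size 1, min 49) -> median=46
Step 4: insert 26 -> lo=[26, 29] (size 2, max 29) hi=[46, 49] (size 2, min 46) -> median=37.5
Step 5: insert 34 -> lo=[26, 29, 34] (size 3, max 34) hi=[46, 49] (size 2, min 46) -> median=34
Step 6: insert 39 -> lo=[26, 29, 34] (size 3, max 34) hi=[39, 46, 49] (size 3, min 39) -> median=36.5
Step 7: insert 34 -> lo=[26, 29, 34, 34] (size 4, max 34) hi=[39, 46, 49] (size 3, min 39) -> median=34
Step 8: insert 33 -> lo=[26, 29, 33, 34] (size 4, max 34) hi=[34, 39, 46, 49] (size 4, min 34) -> median=34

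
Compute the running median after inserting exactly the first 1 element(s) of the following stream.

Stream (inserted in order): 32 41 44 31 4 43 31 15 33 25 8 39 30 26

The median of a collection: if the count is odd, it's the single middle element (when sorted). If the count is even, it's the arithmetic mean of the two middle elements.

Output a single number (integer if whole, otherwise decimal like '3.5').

Step 1: insert 32 -> lo=[32] (size 1, max 32) hi=[] (size 0) -> median=32

Answer: 32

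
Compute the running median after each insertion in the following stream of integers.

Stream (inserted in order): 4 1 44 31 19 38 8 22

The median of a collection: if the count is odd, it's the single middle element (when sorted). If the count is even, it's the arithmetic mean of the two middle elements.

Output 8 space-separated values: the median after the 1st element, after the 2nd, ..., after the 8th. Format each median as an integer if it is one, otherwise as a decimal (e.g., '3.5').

Answer: 4 2.5 4 17.5 19 25 19 20.5

Derivation:
Step 1: insert 4 -> lo=[4] (size 1, max 4) hi=[] (size 0) -> median=4
Step 2: insert 1 -> lo=[1] (size 1, max 1) hi=[4] (size 1, min 4) -> median=2.5
Step 3: insert 44 -> lo=[1, 4] (size 2, max 4) hi=[44] (size 1, min 44) -> median=4
Step 4: insert 31 -> lo=[1, 4] (size 2, max 4) hi=[31, 44] (size 2, min 31) -> median=17.5
Step 5: insert 19 -> lo=[1, 4, 19] (size 3, max 19) hi=[31, 44] (size 2, min 31) -> median=19
Step 6: insert 38 -> lo=[1, 4, 19] (size 3, max 19) hi=[31, 38, 44] (size 3, min 31) -> median=25
Step 7: insert 8 -> lo=[1, 4, 8, 19] (size 4, max 19) hi=[31, 38, 44] (size 3, min 31) -> median=19
Step 8: insert 22 -> lo=[1, 4, 8, 19] (size 4, max 19) hi=[22, 31, 38, 44] (size 4, min 22) -> median=20.5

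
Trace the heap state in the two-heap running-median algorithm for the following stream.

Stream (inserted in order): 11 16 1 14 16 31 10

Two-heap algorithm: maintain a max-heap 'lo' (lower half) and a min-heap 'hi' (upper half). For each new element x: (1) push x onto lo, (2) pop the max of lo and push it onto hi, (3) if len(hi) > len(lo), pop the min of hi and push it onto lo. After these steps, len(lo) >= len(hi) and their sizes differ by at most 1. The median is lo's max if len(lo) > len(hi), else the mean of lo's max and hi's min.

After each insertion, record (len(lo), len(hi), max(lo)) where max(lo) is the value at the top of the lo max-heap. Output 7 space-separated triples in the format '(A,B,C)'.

Step 1: insert 11 -> lo=[11] hi=[] -> (len(lo)=1, len(hi)=0, max(lo)=11)
Step 2: insert 16 -> lo=[11] hi=[16] -> (len(lo)=1, len(hi)=1, max(lo)=11)
Step 3: insert 1 -> lo=[1, 11] hi=[16] -> (len(lo)=2, len(hi)=1, max(lo)=11)
Step 4: insert 14 -> lo=[1, 11] hi=[14, 16] -> (len(lo)=2, len(hi)=2, max(lo)=11)
Step 5: insert 16 -> lo=[1, 11, 14] hi=[16, 16] -> (len(lo)=3, len(hi)=2, max(lo)=14)
Step 6: insert 31 -> lo=[1, 11, 14] hi=[16, 16, 31] -> (len(lo)=3, len(hi)=3, max(lo)=14)
Step 7: insert 10 -> lo=[1, 10, 11, 14] hi=[16, 16, 31] -> (len(lo)=4, len(hi)=3, max(lo)=14)

Answer: (1,0,11) (1,1,11) (2,1,11) (2,2,11) (3,2,14) (3,3,14) (4,3,14)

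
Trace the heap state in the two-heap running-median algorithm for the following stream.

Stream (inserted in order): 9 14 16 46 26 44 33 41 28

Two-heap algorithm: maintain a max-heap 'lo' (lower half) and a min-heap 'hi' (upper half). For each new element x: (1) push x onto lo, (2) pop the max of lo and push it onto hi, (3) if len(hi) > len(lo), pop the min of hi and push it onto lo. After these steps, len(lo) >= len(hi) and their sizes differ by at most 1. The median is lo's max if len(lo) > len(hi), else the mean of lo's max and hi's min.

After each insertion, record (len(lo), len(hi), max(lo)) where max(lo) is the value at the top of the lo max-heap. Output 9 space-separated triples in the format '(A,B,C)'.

Answer: (1,0,9) (1,1,9) (2,1,14) (2,2,14) (3,2,16) (3,3,16) (4,3,26) (4,4,26) (5,4,28)

Derivation:
Step 1: insert 9 -> lo=[9] hi=[] -> (len(lo)=1, len(hi)=0, max(lo)=9)
Step 2: insert 14 -> lo=[9] hi=[14] -> (len(lo)=1, len(hi)=1, max(lo)=9)
Step 3: insert 16 -> lo=[9, 14] hi=[16] -> (len(lo)=2, len(hi)=1, max(lo)=14)
Step 4: insert 46 -> lo=[9, 14] hi=[16, 46] -> (len(lo)=2, len(hi)=2, max(lo)=14)
Step 5: insert 26 -> lo=[9, 14, 16] hi=[26, 46] -> (len(lo)=3, len(hi)=2, max(lo)=16)
Step 6: insert 44 -> lo=[9, 14, 16] hi=[26, 44, 46] -> (len(lo)=3, len(hi)=3, max(lo)=16)
Step 7: insert 33 -> lo=[9, 14, 16, 26] hi=[33, 44, 46] -> (len(lo)=4, len(hi)=3, max(lo)=26)
Step 8: insert 41 -> lo=[9, 14, 16, 26] hi=[33, 41, 44, 46] -> (len(lo)=4, len(hi)=4, max(lo)=26)
Step 9: insert 28 -> lo=[9, 14, 16, 26, 28] hi=[33, 41, 44, 46] -> (len(lo)=5, len(hi)=4, max(lo)=28)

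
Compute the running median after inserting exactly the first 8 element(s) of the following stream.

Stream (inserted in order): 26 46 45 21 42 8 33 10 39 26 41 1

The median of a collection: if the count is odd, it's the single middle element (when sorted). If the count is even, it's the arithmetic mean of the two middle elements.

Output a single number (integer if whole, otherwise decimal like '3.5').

Answer: 29.5

Derivation:
Step 1: insert 26 -> lo=[26] (size 1, max 26) hi=[] (size 0) -> median=26
Step 2: insert 46 -> lo=[26] (size 1, max 26) hi=[46] (size 1, min 46) -> median=36
Step 3: insert 45 -> lo=[26, 45] (size 2, max 45) hi=[46] (size 1, min 46) -> median=45
Step 4: insert 21 -> lo=[21, 26] (size 2, max 26) hi=[45, 46] (size 2, min 45) -> median=35.5
Step 5: insert 42 -> lo=[21, 26, 42] (size 3, max 42) hi=[45, 46] (size 2, min 45) -> median=42
Step 6: insert 8 -> lo=[8, 21, 26] (size 3, max 26) hi=[42, 45, 46] (size 3, min 42) -> median=34
Step 7: insert 33 -> lo=[8, 21, 26, 33] (size 4, max 33) hi=[42, 45, 46] (size 3, min 42) -> median=33
Step 8: insert 10 -> lo=[8, 10, 21, 26] (size 4, max 26) hi=[33, 42, 45, 46] (size 4, min 33) -> median=29.5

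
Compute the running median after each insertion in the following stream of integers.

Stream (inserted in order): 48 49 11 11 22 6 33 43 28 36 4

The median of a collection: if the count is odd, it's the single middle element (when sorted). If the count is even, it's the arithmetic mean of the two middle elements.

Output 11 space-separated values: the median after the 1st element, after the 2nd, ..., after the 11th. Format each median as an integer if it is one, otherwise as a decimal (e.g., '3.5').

Step 1: insert 48 -> lo=[48] (size 1, max 48) hi=[] (size 0) -> median=48
Step 2: insert 49 -> lo=[48] (size 1, max 48) hi=[49] (size 1, min 49) -> median=48.5
Step 3: insert 11 -> lo=[11, 48] (size 2, max 48) hi=[49] (size 1, min 49) -> median=48
Step 4: insert 11 -> lo=[11, 11] (size 2, max 11) hi=[48, 49] (size 2, min 48) -> median=29.5
Step 5: insert 22 -> lo=[11, 11, 22] (size 3, max 22) hi=[48, 49] (size 2, min 48) -> median=22
Step 6: insert 6 -> lo=[6, 11, 11] (size 3, max 11) hi=[22, 48, 49] (size 3, min 22) -> median=16.5
Step 7: insert 33 -> lo=[6, 11, 11, 22] (size 4, max 22) hi=[33, 48, 49] (size 3, min 33) -> median=22
Step 8: insert 43 -> lo=[6, 11, 11, 22] (size 4, max 22) hi=[33, 43, 48, 49] (size 4, min 33) -> median=27.5
Step 9: insert 28 -> lo=[6, 11, 11, 22, 28] (size 5, max 28) hi=[33, 43, 48, 49] (size 4, min 33) -> median=28
Step 10: insert 36 -> lo=[6, 11, 11, 22, 28] (size 5, max 28) hi=[33, 36, 43, 48, 49] (size 5, min 33) -> median=30.5
Step 11: insert 4 -> lo=[4, 6, 11, 11, 22, 28] (size 6, max 28) hi=[33, 36, 43, 48, 49] (size 5, min 33) -> median=28

Answer: 48 48.5 48 29.5 22 16.5 22 27.5 28 30.5 28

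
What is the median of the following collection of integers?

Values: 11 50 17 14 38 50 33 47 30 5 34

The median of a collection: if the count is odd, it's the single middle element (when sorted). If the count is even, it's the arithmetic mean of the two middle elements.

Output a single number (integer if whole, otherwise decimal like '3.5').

Answer: 33

Derivation:
Step 1: insert 11 -> lo=[11] (size 1, max 11) hi=[] (size 0) -> median=11
Step 2: insert 50 -> lo=[11] (size 1, max 11) hi=[50] (size 1, min 50) -> median=30.5
Step 3: insert 17 -> lo=[11, 17] (size 2, max 17) hi=[50] (size 1, min 50) -> median=17
Step 4: insert 14 -> lo=[11, 14] (size 2, max 14) hi=[17, 50] (size 2, min 17) -> median=15.5
Step 5: insert 38 -> lo=[11, 14, 17] (size 3, max 17) hi=[38, 50] (size 2, min 38) -> median=17
Step 6: insert 50 -> lo=[11, 14, 17] (size 3, max 17) hi=[38, 50, 50] (size 3, min 38) -> median=27.5
Step 7: insert 33 -> lo=[11, 14, 17, 33] (size 4, max 33) hi=[38, 50, 50] (size 3, min 38) -> median=33
Step 8: insert 47 -> lo=[11, 14, 17, 33] (size 4, max 33) hi=[38, 47, 50, 50] (size 4, min 38) -> median=35.5
Step 9: insert 30 -> lo=[11, 14, 17, 30, 33] (size 5, max 33) hi=[38, 47, 50, 50] (size 4, min 38) -> median=33
Step 10: insert 5 -> lo=[5, 11, 14, 17, 30] (size 5, max 30) hi=[33, 38, 47, 50, 50] (size 5, min 33) -> median=31.5
Step 11: insert 34 -> lo=[5, 11, 14, 17, 30, 33] (size 6, max 33) hi=[34, 38, 47, 50, 50] (size 5, min 34) -> median=33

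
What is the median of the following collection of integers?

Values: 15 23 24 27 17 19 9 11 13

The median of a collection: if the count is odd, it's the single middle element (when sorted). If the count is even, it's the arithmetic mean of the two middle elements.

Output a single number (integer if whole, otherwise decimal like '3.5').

Step 1: insert 15 -> lo=[15] (size 1, max 15) hi=[] (size 0) -> median=15
Step 2: insert 23 -> lo=[15] (size 1, max 15) hi=[23] (size 1, min 23) -> median=19
Step 3: insert 24 -> lo=[15, 23] (size 2, max 23) hi=[24] (size 1, min 24) -> median=23
Step 4: insert 27 -> lo=[15, 23] (size 2, max 23) hi=[24, 27] (size 2, min 24) -> median=23.5
Step 5: insert 17 -> lo=[15, 17, 23] (size 3, max 23) hi=[24, 27] (size 2, min 24) -> median=23
Step 6: insert 19 -> lo=[15, 17, 19] (size 3, max 19) hi=[23, 24, 27] (size 3, min 23) -> median=21
Step 7: insert 9 -> lo=[9, 15, 17, 19] (size 4, max 19) hi=[23, 24, 27] (size 3, min 23) -> median=19
Step 8: insert 11 -> lo=[9, 11, 15, 17] (size 4, max 17) hi=[19, 23, 24, 27] (size 4, min 19) -> median=18
Step 9: insert 13 -> lo=[9, 11, 13, 15, 17] (size 5, max 17) hi=[19, 23, 24, 27] (size 4, min 19) -> median=17

Answer: 17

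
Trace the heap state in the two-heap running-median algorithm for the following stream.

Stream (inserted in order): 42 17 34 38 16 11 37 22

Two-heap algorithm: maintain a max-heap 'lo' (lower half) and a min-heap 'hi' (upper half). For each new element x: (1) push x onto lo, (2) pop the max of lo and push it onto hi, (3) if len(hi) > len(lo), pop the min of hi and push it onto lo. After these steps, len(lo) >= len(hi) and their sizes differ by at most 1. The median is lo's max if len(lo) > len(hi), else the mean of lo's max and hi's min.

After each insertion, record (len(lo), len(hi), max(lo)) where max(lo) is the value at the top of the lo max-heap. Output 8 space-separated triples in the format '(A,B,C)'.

Answer: (1,0,42) (1,1,17) (2,1,34) (2,2,34) (3,2,34) (3,3,17) (4,3,34) (4,4,22)

Derivation:
Step 1: insert 42 -> lo=[42] hi=[] -> (len(lo)=1, len(hi)=0, max(lo)=42)
Step 2: insert 17 -> lo=[17] hi=[42] -> (len(lo)=1, len(hi)=1, max(lo)=17)
Step 3: insert 34 -> lo=[17, 34] hi=[42] -> (len(lo)=2, len(hi)=1, max(lo)=34)
Step 4: insert 38 -> lo=[17, 34] hi=[38, 42] -> (len(lo)=2, len(hi)=2, max(lo)=34)
Step 5: insert 16 -> lo=[16, 17, 34] hi=[38, 42] -> (len(lo)=3, len(hi)=2, max(lo)=34)
Step 6: insert 11 -> lo=[11, 16, 17] hi=[34, 38, 42] -> (len(lo)=3, len(hi)=3, max(lo)=17)
Step 7: insert 37 -> lo=[11, 16, 17, 34] hi=[37, 38, 42] -> (len(lo)=4, len(hi)=3, max(lo)=34)
Step 8: insert 22 -> lo=[11, 16, 17, 22] hi=[34, 37, 38, 42] -> (len(lo)=4, len(hi)=4, max(lo)=22)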